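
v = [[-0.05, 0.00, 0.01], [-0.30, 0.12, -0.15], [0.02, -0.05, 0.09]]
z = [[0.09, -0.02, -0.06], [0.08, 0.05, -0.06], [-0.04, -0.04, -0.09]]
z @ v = [[0.0, 0.00, -0.0], [-0.02, 0.01, -0.01], [0.01, -0.00, -0.00]]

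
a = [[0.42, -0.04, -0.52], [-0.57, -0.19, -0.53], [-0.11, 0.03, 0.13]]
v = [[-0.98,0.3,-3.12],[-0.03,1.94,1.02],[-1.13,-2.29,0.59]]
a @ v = [[0.18, 1.24, -1.66], [1.16, 0.67, 1.27], [-0.04, -0.27, 0.45]]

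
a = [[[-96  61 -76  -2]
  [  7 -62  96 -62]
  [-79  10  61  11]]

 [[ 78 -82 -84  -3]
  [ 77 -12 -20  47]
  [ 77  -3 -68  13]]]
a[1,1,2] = -20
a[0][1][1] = -62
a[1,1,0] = 77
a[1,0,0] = 78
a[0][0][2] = -76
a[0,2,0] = -79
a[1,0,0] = 78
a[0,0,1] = 61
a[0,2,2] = 61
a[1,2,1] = -3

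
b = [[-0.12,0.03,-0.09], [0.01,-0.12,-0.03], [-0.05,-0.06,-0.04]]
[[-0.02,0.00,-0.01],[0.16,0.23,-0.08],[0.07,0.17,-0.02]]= b @ [[0.53, -1.69, -0.95], [-1.07, -2.41, 0.24], [-0.88, 1.43, 1.45]]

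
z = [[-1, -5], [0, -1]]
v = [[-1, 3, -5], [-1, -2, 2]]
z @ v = [[6, 7, -5], [1, 2, -2]]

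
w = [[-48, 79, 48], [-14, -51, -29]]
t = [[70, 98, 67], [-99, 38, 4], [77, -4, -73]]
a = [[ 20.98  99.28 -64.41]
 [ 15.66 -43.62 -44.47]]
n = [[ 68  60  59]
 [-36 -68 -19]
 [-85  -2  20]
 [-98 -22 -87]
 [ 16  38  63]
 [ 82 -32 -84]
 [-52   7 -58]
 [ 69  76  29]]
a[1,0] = 15.66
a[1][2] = -44.47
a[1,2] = -44.47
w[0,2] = 48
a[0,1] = 99.28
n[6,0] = -52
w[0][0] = -48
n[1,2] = -19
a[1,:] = [15.66, -43.62, -44.47]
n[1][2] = -19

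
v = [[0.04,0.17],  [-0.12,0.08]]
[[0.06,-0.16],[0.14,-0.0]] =v @ [[-0.84, -0.54], [0.54, -0.84]]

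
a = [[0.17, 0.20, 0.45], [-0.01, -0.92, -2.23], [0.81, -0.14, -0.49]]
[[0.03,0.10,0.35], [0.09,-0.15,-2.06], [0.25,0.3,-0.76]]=a @ [[0.27, 0.41, -0.40], [0.17, -0.03, 0.35], [-0.11, 0.08, 0.78]]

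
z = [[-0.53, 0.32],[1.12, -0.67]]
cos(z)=[[0.72, 0.17], [0.59, 0.64]]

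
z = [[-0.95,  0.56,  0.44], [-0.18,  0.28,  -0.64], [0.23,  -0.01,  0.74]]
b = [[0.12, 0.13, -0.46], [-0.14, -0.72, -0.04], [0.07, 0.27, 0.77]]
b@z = [[-0.24, 0.11, -0.37], [0.25, -0.28, 0.37], [0.06, 0.11, 0.43]]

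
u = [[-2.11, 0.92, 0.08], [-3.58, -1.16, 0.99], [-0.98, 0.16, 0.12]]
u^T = [[-2.11,-3.58,-0.98], [0.92,-1.16,0.16], [0.08,0.99,0.12]]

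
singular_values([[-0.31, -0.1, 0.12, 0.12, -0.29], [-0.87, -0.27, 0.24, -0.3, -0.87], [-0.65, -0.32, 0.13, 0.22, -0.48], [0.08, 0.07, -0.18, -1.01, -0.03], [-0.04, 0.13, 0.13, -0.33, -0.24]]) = [1.63, 1.15, 0.27, 0.01, 0.0]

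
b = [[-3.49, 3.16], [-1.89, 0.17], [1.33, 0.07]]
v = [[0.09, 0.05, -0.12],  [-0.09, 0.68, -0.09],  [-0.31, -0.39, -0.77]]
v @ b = [[-0.57,0.28], [-1.09,-0.18], [0.79,-1.1]]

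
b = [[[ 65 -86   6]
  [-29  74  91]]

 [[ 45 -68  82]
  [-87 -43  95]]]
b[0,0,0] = 65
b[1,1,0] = -87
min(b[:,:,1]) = -86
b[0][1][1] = 74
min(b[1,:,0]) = -87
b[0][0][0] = 65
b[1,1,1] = -43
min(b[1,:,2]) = 82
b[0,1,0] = -29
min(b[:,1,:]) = -87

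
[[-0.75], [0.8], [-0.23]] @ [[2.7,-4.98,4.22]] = [[-2.03, 3.74, -3.16], [2.16, -3.98, 3.38], [-0.62, 1.15, -0.97]]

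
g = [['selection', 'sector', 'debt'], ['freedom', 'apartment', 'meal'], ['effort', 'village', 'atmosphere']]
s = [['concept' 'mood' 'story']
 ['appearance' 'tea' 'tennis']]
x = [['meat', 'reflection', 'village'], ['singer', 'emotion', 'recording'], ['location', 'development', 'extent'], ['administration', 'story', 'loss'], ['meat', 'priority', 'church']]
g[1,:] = ['freedom', 'apartment', 'meal']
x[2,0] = 'location'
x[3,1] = 'story'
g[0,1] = 'sector'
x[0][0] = 'meat'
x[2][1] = 'development'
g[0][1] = 'sector'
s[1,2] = 'tennis'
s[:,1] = ['mood', 'tea']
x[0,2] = 'village'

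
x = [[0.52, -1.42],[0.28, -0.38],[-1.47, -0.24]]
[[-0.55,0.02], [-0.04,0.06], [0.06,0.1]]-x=[[-1.07,  1.44],[-0.32,  0.44],[1.53,  0.34]]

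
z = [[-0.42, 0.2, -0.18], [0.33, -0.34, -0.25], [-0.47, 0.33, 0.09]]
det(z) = 0.00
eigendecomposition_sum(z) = [[-0.5,0.34,-0.01], [0.21,-0.14,0.00], [-0.41,0.28,-0.01]] + [[0.05,-0.04,-0.08], [0.07,-0.06,-0.11], [-0.05,0.04,0.09]] + [[0.04,-0.1,-0.10], [0.06,-0.15,-0.14], [-0.00,0.01,0.01]]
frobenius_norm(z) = 0.93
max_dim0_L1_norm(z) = 1.22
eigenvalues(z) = [-0.65, 0.08, -0.1]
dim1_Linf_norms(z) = [0.42, 0.34, 0.47]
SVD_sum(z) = [[-0.35, 0.25, 0.06], [0.4, -0.29, -0.06], [-0.47, 0.34, 0.07]] + [[-0.08, -0.06, -0.23],[-0.06, -0.05, -0.19],[0.00, 0.00, 0.01]] + [[0.0, 0.01, -0.00], [-0.00, -0.01, 0.00], [-0.01, -0.01, 0.0]]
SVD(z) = [[-0.49,-0.77,-0.4],[0.56,-0.63,0.53],[-0.66,0.04,0.75]] @ diag([0.8763243804518769, 0.32474019207194293, 0.017302828633263035]) @ [[0.8,  -0.58,  -0.13], [0.31,  0.22,  0.93], [-0.51,  -0.78,  0.36]]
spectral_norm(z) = 0.88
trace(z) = -0.67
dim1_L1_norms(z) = [0.8, 0.92, 0.89]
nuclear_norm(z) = 1.22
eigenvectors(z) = [[-0.74, 0.47, 0.55], [0.30, 0.7, 0.83], [-0.60, -0.54, -0.07]]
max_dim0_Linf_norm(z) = 0.47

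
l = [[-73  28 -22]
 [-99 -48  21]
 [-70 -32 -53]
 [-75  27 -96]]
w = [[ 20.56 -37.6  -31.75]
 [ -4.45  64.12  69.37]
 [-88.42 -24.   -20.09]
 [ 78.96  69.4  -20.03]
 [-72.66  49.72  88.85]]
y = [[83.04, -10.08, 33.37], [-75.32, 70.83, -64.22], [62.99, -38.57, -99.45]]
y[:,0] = [83.04, -75.32, 62.99]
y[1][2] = -64.22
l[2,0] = -70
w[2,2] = -20.09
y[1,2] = -64.22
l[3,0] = -75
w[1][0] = -4.45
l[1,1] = -48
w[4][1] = 49.72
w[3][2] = -20.03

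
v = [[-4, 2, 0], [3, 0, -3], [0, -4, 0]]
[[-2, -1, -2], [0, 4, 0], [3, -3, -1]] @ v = [[5, 4, 3], [12, 0, -12], [-21, 10, 9]]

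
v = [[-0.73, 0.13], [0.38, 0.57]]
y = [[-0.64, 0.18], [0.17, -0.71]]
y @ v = [[0.54, 0.02], [-0.39, -0.38]]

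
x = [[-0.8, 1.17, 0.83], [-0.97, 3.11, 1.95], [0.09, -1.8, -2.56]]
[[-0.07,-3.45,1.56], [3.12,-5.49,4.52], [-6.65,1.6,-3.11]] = x @ [[3.36,3.20,0.36], [0.62,-0.80,1.42], [2.28,0.05,0.23]]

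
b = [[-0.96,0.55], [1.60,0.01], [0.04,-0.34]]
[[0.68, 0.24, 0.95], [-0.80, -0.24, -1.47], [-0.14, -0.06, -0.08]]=b @[[-0.50, -0.15, -0.92], [0.36, 0.17, 0.12]]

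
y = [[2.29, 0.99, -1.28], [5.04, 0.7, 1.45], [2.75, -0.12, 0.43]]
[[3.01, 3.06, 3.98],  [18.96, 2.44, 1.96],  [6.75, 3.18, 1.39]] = y @ [[1.96, 1.34, 0.75], [4.07, -2.37, 0.41], [4.3, -1.83, -1.45]]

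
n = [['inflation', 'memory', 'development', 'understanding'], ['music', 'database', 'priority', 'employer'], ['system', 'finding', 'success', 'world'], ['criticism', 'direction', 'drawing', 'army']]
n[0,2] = 'development'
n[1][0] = 'music'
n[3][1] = 'direction'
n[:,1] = ['memory', 'database', 'finding', 'direction']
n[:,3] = ['understanding', 'employer', 'world', 'army']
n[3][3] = 'army'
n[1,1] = 'database'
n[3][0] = 'criticism'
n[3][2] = 'drawing'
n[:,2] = ['development', 'priority', 'success', 'drawing']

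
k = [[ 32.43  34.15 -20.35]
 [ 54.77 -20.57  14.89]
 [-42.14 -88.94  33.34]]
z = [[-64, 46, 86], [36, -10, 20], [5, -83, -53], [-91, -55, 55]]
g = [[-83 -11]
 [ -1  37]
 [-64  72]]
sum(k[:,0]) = 45.06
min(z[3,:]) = -91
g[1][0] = -1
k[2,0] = -42.14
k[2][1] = -88.94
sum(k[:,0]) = 45.06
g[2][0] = -64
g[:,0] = [-83, -1, -64]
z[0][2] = 86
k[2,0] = -42.14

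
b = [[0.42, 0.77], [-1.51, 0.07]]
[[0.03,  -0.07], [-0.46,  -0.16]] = b@[[0.30, 0.10], [-0.13, -0.15]]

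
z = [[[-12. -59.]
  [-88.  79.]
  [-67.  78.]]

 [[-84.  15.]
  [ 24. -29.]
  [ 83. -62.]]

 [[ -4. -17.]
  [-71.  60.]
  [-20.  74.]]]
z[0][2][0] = -67.0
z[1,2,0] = 83.0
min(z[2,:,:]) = -71.0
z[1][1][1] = -29.0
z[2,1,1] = 60.0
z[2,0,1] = -17.0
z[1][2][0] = 83.0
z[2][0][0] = -4.0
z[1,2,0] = 83.0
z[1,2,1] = -62.0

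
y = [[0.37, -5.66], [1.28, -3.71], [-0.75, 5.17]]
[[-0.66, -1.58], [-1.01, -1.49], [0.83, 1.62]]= y @ [[-0.56, -0.44], [0.08, 0.25]]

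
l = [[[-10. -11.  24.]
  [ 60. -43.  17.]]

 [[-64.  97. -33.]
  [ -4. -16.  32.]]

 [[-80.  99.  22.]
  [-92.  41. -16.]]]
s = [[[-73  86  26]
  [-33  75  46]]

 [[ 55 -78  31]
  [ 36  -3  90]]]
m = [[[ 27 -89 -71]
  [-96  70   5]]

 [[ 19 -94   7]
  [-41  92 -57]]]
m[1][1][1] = 92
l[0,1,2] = 17.0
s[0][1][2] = 46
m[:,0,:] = [[27, -89, -71], [19, -94, 7]]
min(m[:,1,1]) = 70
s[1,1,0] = 36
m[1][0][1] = -94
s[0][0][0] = -73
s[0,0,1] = 86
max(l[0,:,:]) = 60.0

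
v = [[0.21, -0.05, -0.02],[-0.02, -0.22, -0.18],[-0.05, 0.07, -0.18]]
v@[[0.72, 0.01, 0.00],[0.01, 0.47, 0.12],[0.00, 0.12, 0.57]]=[[0.15, -0.02, -0.02], [-0.02, -0.13, -0.13], [-0.04, 0.01, -0.09]]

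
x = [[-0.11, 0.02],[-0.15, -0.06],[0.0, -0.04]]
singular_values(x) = [0.19, 0.06]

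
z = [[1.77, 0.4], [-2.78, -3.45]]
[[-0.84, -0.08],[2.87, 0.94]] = z @ [[-0.35,0.02], [-0.55,-0.29]]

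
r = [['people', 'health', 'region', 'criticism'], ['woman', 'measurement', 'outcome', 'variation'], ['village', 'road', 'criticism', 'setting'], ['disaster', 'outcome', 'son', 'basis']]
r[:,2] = ['region', 'outcome', 'criticism', 'son']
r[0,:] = ['people', 'health', 'region', 'criticism']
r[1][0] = 'woman'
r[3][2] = 'son'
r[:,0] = ['people', 'woman', 'village', 'disaster']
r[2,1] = 'road'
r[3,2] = 'son'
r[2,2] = 'criticism'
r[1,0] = 'woman'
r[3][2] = 'son'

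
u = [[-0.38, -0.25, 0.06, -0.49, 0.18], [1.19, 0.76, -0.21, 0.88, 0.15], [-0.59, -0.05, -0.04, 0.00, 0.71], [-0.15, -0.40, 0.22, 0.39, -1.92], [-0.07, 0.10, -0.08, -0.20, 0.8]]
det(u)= -0.000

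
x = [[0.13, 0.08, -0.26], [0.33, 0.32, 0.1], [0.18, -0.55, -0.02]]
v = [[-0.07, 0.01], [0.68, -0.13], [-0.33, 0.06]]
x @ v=[[0.13, -0.02],[0.16, -0.03],[-0.38, 0.07]]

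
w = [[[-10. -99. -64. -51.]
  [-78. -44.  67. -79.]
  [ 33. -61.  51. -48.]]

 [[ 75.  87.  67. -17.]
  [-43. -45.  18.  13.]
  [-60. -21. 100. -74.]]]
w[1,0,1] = 87.0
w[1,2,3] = -74.0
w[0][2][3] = -48.0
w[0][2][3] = -48.0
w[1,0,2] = 67.0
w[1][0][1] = 87.0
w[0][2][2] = 51.0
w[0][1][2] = 67.0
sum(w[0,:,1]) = -204.0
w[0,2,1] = -61.0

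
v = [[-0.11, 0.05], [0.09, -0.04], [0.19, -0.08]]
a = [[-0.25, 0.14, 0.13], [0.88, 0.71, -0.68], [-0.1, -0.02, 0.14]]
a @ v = [[0.06, -0.03], [-0.16, 0.07], [0.04, -0.02]]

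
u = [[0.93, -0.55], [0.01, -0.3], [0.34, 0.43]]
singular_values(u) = [1.09, 0.6]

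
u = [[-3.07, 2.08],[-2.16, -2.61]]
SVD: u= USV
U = [[-0.92, -0.40], [-0.40, 0.92]]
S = [3.78, 3.31]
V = [[0.97,-0.23], [-0.23,-0.97]]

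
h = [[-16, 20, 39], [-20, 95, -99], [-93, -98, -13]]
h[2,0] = -93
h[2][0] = -93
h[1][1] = 95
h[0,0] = -16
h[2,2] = -13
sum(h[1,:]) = -24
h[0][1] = 20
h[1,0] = -20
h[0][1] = 20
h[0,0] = -16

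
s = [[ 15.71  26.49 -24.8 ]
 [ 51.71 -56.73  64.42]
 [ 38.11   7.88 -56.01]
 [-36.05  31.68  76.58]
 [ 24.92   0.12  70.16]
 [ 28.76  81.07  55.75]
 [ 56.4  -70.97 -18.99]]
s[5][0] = 28.76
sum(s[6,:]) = -33.56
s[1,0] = 51.71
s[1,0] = 51.71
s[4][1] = 0.12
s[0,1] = 26.49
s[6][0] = 56.4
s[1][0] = 51.71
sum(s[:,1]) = 19.539999999999992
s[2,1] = 7.88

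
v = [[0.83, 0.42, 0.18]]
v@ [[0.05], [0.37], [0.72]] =[[0.33]]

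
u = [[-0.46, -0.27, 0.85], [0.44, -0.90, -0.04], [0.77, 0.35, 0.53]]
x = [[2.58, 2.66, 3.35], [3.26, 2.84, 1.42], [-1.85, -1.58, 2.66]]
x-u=[[3.04, 2.93, 2.5], [2.82, 3.74, 1.46], [-2.62, -1.93, 2.13]]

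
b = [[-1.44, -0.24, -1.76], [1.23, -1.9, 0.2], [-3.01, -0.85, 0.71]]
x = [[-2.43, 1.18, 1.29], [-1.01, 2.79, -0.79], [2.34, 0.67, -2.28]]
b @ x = [[-0.38, -3.55, 2.34], [-0.60, -3.72, 2.63], [9.83, -5.45, -4.83]]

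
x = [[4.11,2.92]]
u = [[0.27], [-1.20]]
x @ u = [[-2.39]]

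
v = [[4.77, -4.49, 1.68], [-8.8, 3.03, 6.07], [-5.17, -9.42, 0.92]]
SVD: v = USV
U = [[-0.30, -0.40, -0.86], [0.86, 0.27, -0.43], [0.41, -0.87, 0.27]]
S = [12.24, 10.87, 4.18]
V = [[-0.91, 0.01, 0.42],[0.02, 1.00, 0.02],[-0.42, 0.02, -0.91]]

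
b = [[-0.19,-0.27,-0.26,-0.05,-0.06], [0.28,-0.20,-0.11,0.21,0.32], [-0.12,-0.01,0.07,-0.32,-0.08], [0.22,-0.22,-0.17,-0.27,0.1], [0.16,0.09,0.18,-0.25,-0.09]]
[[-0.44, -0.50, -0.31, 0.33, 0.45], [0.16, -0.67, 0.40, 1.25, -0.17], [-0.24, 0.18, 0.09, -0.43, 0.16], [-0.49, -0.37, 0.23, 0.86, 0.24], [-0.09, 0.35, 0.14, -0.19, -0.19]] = b@[[-0.25, -0.01, 0.10, 1.72, -0.61], [0.4, 2.07, 0.05, -2.20, 0.29], [1.12, 0.00, 0.77, -0.48, -1.49], [0.87, -0.51, -0.61, 0.52, -0.64], [0.79, -0.46, 1.86, 0.53, 0.09]]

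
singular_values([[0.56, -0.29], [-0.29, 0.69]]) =[0.92, 0.33]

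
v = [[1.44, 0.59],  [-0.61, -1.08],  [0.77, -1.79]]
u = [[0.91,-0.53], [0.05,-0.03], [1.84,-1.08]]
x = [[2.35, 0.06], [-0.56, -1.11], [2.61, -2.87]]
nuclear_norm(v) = 3.91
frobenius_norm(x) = 4.70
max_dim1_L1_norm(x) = 5.48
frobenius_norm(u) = 2.38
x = v + u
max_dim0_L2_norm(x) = 3.56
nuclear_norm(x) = 6.28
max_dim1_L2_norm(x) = 3.88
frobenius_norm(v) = 2.79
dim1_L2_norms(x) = [2.35, 1.24, 3.88]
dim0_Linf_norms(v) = [1.44, 1.79]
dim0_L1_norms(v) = [2.82, 3.46]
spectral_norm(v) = 2.17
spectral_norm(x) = 4.24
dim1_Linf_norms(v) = [1.44, 1.08, 1.79]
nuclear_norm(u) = 2.38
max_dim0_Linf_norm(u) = 1.84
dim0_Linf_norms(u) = [1.84, 1.08]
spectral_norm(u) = 2.38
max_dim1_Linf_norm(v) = 1.79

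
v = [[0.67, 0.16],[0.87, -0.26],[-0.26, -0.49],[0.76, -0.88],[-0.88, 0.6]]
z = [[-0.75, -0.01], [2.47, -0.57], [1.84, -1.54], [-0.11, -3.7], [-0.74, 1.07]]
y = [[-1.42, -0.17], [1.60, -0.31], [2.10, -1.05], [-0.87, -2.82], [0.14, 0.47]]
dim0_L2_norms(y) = [3.12, 3.07]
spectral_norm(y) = 3.13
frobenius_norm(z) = 5.30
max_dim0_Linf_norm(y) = 2.82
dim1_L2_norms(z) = [0.75, 2.53, 2.4, 3.7, 1.3]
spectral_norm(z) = 4.45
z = y + v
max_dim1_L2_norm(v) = 1.16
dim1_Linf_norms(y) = [1.42, 1.6, 2.1, 2.82, 0.47]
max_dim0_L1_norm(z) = 6.89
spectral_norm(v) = 1.84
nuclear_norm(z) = 7.34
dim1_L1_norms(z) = [0.76, 3.04, 3.38, 3.81, 1.81]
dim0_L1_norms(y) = [6.13, 4.82]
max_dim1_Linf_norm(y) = 2.82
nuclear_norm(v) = 2.69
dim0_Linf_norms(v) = [0.88, 0.88]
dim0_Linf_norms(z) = [2.47, 3.7]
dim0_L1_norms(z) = [5.91, 6.89]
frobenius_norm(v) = 2.02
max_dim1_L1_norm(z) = 3.81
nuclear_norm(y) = 6.19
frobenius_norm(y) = 4.38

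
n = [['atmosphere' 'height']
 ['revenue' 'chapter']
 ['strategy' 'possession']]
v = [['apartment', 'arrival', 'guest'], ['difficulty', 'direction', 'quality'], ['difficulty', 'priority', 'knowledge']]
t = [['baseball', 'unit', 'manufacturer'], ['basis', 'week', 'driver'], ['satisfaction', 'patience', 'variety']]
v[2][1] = 'priority'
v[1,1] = 'direction'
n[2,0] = 'strategy'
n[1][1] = 'chapter'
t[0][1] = 'unit'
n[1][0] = 'revenue'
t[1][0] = 'basis'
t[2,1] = 'patience'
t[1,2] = 'driver'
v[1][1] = 'direction'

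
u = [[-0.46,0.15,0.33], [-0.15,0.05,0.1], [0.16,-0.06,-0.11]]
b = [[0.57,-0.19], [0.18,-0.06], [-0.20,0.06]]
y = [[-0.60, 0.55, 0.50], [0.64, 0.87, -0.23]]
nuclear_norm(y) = 2.06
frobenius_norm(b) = 0.66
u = b @ y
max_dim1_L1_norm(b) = 0.76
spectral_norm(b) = 0.66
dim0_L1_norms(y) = [1.24, 1.42, 0.73]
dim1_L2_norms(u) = [0.59, 0.19, 0.2]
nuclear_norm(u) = 0.66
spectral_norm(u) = 0.65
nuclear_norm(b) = 0.67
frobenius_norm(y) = 1.46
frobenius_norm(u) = 0.65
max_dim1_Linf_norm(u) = 0.46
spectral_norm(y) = 1.10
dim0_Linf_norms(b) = [0.57, 0.19]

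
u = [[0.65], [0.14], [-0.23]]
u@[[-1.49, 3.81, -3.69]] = [[-0.97,  2.48,  -2.4],[-0.21,  0.53,  -0.52],[0.34,  -0.88,  0.85]]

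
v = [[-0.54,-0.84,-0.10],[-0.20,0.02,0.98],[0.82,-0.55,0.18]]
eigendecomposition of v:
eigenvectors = [[(0.81+0j), 0.20+0.36j, 0.20-0.36j], [(0.48+0j), (0.12-0.61j), 0.12+0.61j], [-0.34+0.00j, 0.67+0.00j, 0.67-0.00j]]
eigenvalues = [(-1+0j), (0.33+0.95j), (0.33-0.95j)]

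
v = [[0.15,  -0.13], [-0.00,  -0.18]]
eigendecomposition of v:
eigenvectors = [[1.00, 0.37], [0.0, 0.93]]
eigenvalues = [0.15, -0.18]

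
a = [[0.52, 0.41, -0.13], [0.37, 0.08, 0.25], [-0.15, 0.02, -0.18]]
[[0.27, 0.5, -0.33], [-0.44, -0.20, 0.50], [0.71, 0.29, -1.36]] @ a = [[0.37, 0.14, 0.15], [-0.38, -0.19, -0.08], [0.68, 0.29, 0.22]]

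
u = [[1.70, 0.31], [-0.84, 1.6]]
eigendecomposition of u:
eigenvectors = [[-0.05-0.52j, (-0.05+0.52j)],[(0.85+0j), (0.85-0j)]]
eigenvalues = [(1.65+0.51j), (1.65-0.51j)]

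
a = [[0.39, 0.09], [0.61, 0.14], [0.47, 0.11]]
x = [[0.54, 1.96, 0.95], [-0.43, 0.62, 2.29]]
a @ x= [[0.17, 0.82, 0.58], [0.27, 1.28, 0.9], [0.21, 0.99, 0.7]]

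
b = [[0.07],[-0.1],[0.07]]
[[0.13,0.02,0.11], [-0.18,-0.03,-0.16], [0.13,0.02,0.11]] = b @ [[1.81, 0.31, 1.63]]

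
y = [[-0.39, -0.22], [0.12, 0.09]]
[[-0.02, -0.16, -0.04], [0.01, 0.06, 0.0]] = y@[[-0.12,0.15,0.31],[0.30,0.45,-0.39]]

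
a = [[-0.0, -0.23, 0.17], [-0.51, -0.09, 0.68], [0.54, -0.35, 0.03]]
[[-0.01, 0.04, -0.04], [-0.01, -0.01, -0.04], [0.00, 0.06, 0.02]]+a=[[-0.01,-0.19,0.13], [-0.52,-0.1,0.64], [0.54,-0.29,0.05]]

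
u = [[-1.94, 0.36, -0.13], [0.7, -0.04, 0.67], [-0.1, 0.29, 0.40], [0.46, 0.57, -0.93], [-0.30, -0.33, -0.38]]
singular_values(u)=[2.16, 1.3, 0.72]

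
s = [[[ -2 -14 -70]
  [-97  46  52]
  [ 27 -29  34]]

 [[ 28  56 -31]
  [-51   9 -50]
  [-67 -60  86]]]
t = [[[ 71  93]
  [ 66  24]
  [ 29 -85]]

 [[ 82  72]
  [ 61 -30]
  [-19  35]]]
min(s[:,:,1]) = -60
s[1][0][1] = 56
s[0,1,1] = 46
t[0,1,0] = 66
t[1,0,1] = 72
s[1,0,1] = 56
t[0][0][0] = 71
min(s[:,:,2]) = -70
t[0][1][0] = 66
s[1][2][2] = 86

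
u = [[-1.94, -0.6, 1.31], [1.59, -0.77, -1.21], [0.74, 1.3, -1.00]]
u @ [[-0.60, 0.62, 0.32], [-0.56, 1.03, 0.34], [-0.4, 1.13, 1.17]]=[[0.98, -0.34, 0.71],[-0.04, -1.17, -1.17],[-0.77, 0.67, -0.49]]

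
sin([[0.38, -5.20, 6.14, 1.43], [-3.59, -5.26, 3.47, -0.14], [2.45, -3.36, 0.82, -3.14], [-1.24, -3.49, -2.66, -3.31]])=[[-3.88, -1.07, 6.13, 5.74], [-6.8, -7.02, 9.77, 4.82], [-2.81, -5.69, 0.86, -2.80], [-4.43, -11.18, 3.73, -2.48]]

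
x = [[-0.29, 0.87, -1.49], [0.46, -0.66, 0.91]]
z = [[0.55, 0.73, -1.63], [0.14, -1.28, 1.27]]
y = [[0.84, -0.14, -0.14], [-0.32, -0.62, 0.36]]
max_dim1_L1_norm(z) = 2.91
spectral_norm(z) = 2.51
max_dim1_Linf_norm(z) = 1.63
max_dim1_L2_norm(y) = 0.86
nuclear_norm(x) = 2.36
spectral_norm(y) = 0.96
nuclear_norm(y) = 1.62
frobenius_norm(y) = 1.17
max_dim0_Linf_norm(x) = 1.49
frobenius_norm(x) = 2.13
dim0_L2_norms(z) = [0.57, 1.47, 2.07]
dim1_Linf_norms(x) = [1.49, 0.91]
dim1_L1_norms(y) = [1.12, 1.3]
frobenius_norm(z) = 2.60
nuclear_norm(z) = 3.18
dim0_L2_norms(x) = [0.54, 1.09, 1.75]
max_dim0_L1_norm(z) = 2.9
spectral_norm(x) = 2.12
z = y + x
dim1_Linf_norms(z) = [1.63, 1.28]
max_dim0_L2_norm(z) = 2.07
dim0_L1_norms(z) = [0.69, 2.01, 2.9]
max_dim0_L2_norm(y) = 0.9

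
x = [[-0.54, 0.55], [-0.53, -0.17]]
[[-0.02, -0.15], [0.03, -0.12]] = x @ [[-0.04, 0.23], [-0.08, -0.04]]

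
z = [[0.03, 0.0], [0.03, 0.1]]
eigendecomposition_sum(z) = [[0.0, 0.00], [0.04, 0.10]] + [[0.03,0.00],[-0.01,0.0]]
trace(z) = 0.13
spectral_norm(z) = 0.10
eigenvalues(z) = [0.1, 0.03]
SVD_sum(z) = [[0.0, 0.01],[0.03, 0.1]] + [[0.03, -0.01], [-0.00, 0.0]]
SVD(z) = [[0.09, 1.0], [1.0, -0.09]] @ diag([0.10478718584995121, 0.028629454791312133]) @ [[0.31, 0.95],[0.95, -0.31]]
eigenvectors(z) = [[0.00, 0.92], [1.00, -0.39]]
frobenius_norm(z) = 0.11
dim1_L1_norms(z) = [0.03, 0.13]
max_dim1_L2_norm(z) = 0.1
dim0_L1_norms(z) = [0.06, 0.1]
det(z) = 0.00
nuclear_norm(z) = 0.13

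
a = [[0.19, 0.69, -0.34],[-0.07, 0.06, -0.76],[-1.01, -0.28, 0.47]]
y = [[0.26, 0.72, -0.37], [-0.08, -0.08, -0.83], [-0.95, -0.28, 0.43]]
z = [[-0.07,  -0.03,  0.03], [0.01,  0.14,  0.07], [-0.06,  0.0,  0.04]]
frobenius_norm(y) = 1.61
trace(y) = 0.61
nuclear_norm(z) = 0.27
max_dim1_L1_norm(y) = 1.66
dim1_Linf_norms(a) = [0.69, 0.76, 1.01]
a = y + z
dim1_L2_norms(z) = [0.08, 0.16, 0.07]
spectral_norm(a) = 1.33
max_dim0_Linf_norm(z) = 0.14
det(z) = -0.00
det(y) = 0.54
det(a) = 0.49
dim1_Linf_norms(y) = [0.72, 0.83, 0.95]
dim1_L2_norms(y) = [0.85, 0.84, 1.08]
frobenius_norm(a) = 1.59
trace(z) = 0.11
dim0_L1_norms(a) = [1.27, 1.03, 1.57]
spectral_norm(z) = 0.16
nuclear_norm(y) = 2.62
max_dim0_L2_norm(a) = 1.03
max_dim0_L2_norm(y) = 1.01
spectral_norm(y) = 1.31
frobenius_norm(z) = 0.19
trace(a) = 0.72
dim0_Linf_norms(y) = [0.95, 0.72, 0.83]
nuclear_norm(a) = 2.56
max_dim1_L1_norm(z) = 0.22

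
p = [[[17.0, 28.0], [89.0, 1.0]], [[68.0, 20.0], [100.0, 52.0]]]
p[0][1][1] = 1.0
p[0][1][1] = 1.0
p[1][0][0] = 68.0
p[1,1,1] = 52.0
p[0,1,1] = 1.0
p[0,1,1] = 1.0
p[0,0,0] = 17.0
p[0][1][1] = 1.0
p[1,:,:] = [[68.0, 20.0], [100.0, 52.0]]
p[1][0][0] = 68.0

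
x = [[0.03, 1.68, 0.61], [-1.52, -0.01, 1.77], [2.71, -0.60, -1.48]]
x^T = [[0.03, -1.52, 2.71], [1.68, -0.01, -0.60], [0.61, 1.77, -1.48]]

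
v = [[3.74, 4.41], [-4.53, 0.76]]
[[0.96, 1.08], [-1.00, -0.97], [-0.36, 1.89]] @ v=[[-1.3, 5.05], [0.65, -5.15], [-9.91, -0.15]]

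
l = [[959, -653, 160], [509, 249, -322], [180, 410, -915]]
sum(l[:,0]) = 1648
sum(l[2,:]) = -325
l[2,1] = 410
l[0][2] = 160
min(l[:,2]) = -915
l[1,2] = -322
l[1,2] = -322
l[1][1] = 249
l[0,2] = 160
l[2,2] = -915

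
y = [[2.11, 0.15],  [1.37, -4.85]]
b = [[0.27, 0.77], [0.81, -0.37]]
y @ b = [[0.69, 1.57], [-3.56, 2.85]]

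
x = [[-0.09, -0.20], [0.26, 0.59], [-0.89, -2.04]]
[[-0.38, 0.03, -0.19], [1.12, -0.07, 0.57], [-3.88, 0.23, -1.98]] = x @ [[0.28, -2.3, 0.09], [1.78, 0.89, 0.93]]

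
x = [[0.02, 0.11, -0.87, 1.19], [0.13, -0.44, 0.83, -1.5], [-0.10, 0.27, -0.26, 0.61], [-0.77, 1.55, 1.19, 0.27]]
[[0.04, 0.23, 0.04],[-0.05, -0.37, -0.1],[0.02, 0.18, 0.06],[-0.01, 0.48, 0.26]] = x @ [[0.3, -0.15, -0.09],[0.16, 0.29, -0.02],[-0.02, -0.09, 0.15],[0.0, 0.1, 0.15]]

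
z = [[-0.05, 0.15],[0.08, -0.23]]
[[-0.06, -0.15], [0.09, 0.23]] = z @ [[-0.75,0.66], [-0.66,-0.75]]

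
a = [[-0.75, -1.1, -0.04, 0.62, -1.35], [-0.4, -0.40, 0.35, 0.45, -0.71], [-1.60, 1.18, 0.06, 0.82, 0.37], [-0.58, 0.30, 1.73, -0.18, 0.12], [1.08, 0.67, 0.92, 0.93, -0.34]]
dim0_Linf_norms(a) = [1.6, 1.18, 1.73, 0.93, 1.35]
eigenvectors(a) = [[-0.15+0.00j, -0.08+0.59j, (-0.08-0.59j), -0.26+0.00j, (-0.02+0j)], [(0.1+0j), (0.02+0.34j), 0.02-0.34j, -0.04+0.00j, 0.54+0.00j], [(0.6+0j), (-0.25-0.04j), (-0.25+0.04j), (-0.64+0j), -0.10+0.00j], [(0.61+0j), (-0.09+0.23j), (-0.09-0.23j), (0.69+0j), -0.51+0.00j], [0.48+0.00j, 0.64+0.00j, 0.64-0.00j, 0.21+0.00j, -0.66+0.00j]]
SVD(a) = [[0.06, 0.86, -0.2, -0.07, 0.45], [-0.11, 0.41, -0.23, -0.02, -0.87], [-0.79, 0.11, 0.46, -0.39, 0.03], [-0.57, -0.06, -0.37, 0.72, 0.13], [-0.19, -0.27, -0.74, -0.57, 0.11]] @ diag([2.3834677213542554, 2.2560370075572744, 2.0035987165038027, 1.4207911385246885, 0.0048338088914812545]) @ [[0.59, -0.52, -0.52, -0.31, -0.13], [-0.55, -0.52, -0.1, 0.25, -0.59], [-0.54, 0.12, -0.69, -0.24, 0.41], [-0.25, -0.38, 0.48, -0.73, 0.17], [-0.02, 0.54, -0.11, -0.51, -0.66]]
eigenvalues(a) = [(1.79+0j), (-0.93+1.61j), (-0.93-1.61j), (-1.54+0j), (-0.01+0j)]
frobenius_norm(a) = 4.10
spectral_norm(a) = 2.38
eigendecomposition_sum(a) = [[(0.16+0j), -0.23-0.00j, (-0.21+0j), -0.12+0.00j, -0.07-0.00j], [-0.10+0.00j, 0.14+0.00j, 0.13+0.00j, (0.07-0j), (0.04+0j)], [-0.63+0.00j, (0.89+0j), 0.80+0.00j, 0.46-0.00j, (0.27+0j)], [(-0.65+0j), 0.92+0.00j, 0.82+0.00j, (0.47-0j), 0.28+0.00j], [(-0.51+0j), (0.71+0j), 0.64+0.00j, (0.37-0j), 0.21+0.00j]] + [[(-0.36+0.62j), -0.48-0.05j, 0.22+0.05j, (0.23+0.4j), -0.59-0.37j], [(-0.14+0.39j), -0.27+0.02j, (0.13+0.01j), (0.17+0.2j), (-0.37-0.14j)], [-0.26-0.16j, (0.03-0.2j), (-0.03+0.09j), (-0.17+0.09j), (0.16-0.24j)], [(-0.21+0.21j), (-0.19-0.07j), (0.08+0.04j), 0.05+0.18j, (-0.2-0.21j)], [0.72+0.30j, (0.01+0.52j), 0.03-0.25j, 0.40-0.30j, (-0.31+0.69j)]] + [[-0.36-0.62j, (-0.48+0.05j), 0.22-0.05j, (0.23-0.4j), -0.59+0.37j], [(-0.14-0.39j), -0.27-0.02j, 0.13-0.01j, (0.17-0.2j), (-0.37+0.14j)], [-0.26+0.16j, (0.03+0.2j), (-0.03-0.09j), -0.17-0.09j, 0.16+0.24j], [-0.21-0.21j, -0.19+0.07j, (0.08-0.04j), 0.05-0.18j, -0.20+0.21j], [0.72-0.30j, (0.01-0.52j), 0.03+0.25j, (0.4+0.3j), -0.31-0.69j]] + [[-0.18-0.00j, (0.09-0j), -0.28+0.00j, (0.29-0j), (-0.09-0j)], [(-0.03-0j), (0.01-0j), -0.04+0.00j, 0.04-0.00j, (-0.01-0j)], [-0.45-0.00j, (0.23-0j), -0.69+0.00j, (0.7-0j), -0.23-0.00j], [0.49+0.00j, -0.25+0.00j, (0.74-0j), (-0.76+0j), (0.25+0j)], [0.15+0.00j, (-0.08+0j), 0.23-0.00j, -0.23+0.00j, (0.08+0j)]] + [[-0.00-0.00j, 0.00-0.00j, -0.00-0.00j, (-0+0j), -0.00-0.00j], [0j, -0.01+0.00j, 0.00+0.00j, -0j, 0.00+0.00j], [-0.00-0.00j, -0j, (-0-0j), (-0+0j), (-0-0j)], [-0.00-0.00j, 0.01-0.00j, -0.00-0.00j, (-0+0j), (-0-0j)], [(-0-0j), (0.01-0j), (-0-0j), -0.00+0.00j, -0.00-0.00j]]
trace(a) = -1.61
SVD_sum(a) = [[0.08, -0.07, -0.07, -0.04, -0.02], [-0.15, 0.13, 0.13, 0.08, 0.03], [-1.10, 0.99, 0.98, 0.58, 0.24], [-0.80, 0.71, 0.71, 0.42, 0.17], [-0.26, 0.23, 0.23, 0.14, 0.06]] + [[-1.07, -1.02, -0.19, 0.50, -1.15],[-0.51, -0.48, -0.09, 0.24, -0.55],[-0.14, -0.13, -0.02, 0.06, -0.15],[0.07, 0.07, 0.01, -0.03, 0.07],[0.33, 0.31, 0.06, -0.15, 0.35]] + [[0.22, -0.05, 0.28, 0.10, -0.16], [0.25, -0.06, 0.32, 0.11, -0.19], [-0.50, 0.11, -0.63, -0.22, 0.38], [0.4, -0.09, 0.51, 0.18, -0.30], [0.80, -0.18, 1.02, 0.36, -0.61]] + [[0.03, 0.04, -0.05, 0.07, -0.02], [0.01, 0.01, -0.01, 0.02, -0.01], [0.14, 0.21, -0.27, 0.40, -0.10], [-0.26, -0.39, 0.49, -0.74, 0.18], [0.20, 0.31, -0.39, 0.59, -0.14]] + [[-0.0, 0.0, -0.0, -0.00, -0.0], [0.0, -0.00, 0.0, 0.0, 0.00], [-0.0, 0.00, -0.0, -0.0, -0.0], [-0.0, 0.0, -0.0, -0.00, -0.0], [-0.0, 0.00, -0.00, -0.0, -0.0]]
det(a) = 0.07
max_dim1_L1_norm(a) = 4.03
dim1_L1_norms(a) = [3.86, 2.31, 4.03, 2.91, 3.94]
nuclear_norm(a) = 8.07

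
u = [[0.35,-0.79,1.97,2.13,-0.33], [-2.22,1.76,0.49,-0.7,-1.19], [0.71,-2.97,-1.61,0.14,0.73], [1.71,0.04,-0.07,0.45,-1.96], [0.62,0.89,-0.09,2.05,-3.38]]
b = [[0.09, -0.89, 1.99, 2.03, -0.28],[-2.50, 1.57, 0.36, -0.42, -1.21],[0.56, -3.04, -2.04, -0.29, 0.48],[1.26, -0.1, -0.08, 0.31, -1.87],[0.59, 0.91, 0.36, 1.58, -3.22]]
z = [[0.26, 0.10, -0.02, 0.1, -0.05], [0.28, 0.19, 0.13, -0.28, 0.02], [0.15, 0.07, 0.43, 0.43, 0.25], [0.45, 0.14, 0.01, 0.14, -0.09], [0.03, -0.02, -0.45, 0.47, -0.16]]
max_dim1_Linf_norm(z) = 0.47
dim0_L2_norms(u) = [2.98, 3.65, 2.59, 3.07, 4.16]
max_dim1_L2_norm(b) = 3.76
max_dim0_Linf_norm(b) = 3.22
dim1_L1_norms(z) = [0.53, 0.9, 1.33, 0.83, 1.13]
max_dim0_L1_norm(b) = 7.06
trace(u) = -2.43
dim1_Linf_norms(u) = [2.13, 2.22, 2.97, 1.96, 3.38]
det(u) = 72.78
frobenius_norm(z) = 1.21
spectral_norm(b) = 5.01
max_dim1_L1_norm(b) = 6.66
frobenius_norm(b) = 7.27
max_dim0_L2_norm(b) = 3.95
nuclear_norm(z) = 2.15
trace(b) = -3.29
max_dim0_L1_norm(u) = 7.59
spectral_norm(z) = 0.75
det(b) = 53.97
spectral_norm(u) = 5.09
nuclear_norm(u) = 14.57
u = z + b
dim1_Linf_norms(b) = [2.03, 2.5, 3.04, 1.87, 3.22]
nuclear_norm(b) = 14.25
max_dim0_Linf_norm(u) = 3.38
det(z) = -0.00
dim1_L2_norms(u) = [3.05, 3.19, 3.53, 2.64, 4.1]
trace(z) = 0.86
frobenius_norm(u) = 7.46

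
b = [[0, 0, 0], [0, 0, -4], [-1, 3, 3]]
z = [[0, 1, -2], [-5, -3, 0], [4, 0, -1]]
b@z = [[0, 0, 0], [-16, 0, 4], [-3, -10, -1]]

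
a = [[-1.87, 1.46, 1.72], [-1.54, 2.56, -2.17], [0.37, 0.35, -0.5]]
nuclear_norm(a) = 6.99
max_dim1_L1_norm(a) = 6.27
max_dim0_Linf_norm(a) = 2.56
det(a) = -3.88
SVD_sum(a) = [[-0.86, 1.18, -0.53], [-1.95, 2.69, -1.21], [-0.13, 0.18, -0.08]] + [[-1.06, 0.24, 2.23], [0.45, -0.1, -0.95], [0.24, -0.05, -0.52]] + [[0.04, 0.04, 0.02],  [-0.04, -0.03, -0.01],  [0.25, 0.23, 0.1]]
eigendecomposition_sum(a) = [[(-1.53+0j), 0.32-0.00j, (2.13-0j)],[(-0.31+0j), (0.06-0j), (0.43-0j)],[(0.43-0j), -0.09+0.00j, -0.60+0.00j]] + [[(-0.17+0.56j), 0.57-0.63j, (-0.2+1.53j)],  [-0.62+0.71j, 1.25-0.55j, (-1.3+2.11j)],  [(-0.03+0.29j), 0.22-0.37j, (0.05+0.78j)]] + [[(-0.17-0.56j), 0.57+0.63j, -0.20-1.53j], [(-0.62-0.71j), (1.25+0.55j), -1.30-2.11j], [-0.03-0.29j, 0.22+0.37j, 0.05-0.78j]]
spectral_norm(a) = 3.87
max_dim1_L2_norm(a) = 3.69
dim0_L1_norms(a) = [3.78, 4.37, 4.39]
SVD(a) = [[-0.4, 0.90, 0.17], [-0.91, -0.38, -0.14], [-0.06, -0.21, 0.98]] @ diag([3.872339685436562, 2.757424073719191, 0.36331506749230347]) @ [[0.55, -0.76, 0.34], [-0.43, 0.1, 0.9], [0.72, 0.64, 0.27]]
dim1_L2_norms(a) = [2.93, 3.69, 0.71]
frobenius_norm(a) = 4.77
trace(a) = 0.19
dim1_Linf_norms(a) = [1.87, 2.56, 0.5]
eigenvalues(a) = [(-2.06+0j), (1.13+0.78j), (1.13-0.78j)]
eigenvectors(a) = [[(0.94+0j), (-0.47+0.21j), (-0.47-0.21j)], [0.19+0.00j, -0.82+0.00j, -0.82-0.00j], [(-0.27+0j), -0.21+0.15j, (-0.21-0.15j)]]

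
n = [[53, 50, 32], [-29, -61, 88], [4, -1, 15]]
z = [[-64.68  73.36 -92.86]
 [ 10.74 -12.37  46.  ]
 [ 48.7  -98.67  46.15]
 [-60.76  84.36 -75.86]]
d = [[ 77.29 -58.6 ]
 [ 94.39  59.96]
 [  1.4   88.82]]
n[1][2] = 88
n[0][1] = 50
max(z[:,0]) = 48.7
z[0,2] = -92.86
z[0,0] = -64.68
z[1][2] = 46.0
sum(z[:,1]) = 46.68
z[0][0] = -64.68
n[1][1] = -61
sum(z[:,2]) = -76.57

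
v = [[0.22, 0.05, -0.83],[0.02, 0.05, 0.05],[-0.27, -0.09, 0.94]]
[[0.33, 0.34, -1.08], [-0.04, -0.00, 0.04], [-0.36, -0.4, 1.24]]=v @ [[-1.11, 0.67, -0.88], [0.36, -0.11, -0.00], [-0.67, -0.24, 1.07]]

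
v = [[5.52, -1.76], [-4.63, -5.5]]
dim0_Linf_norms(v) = [5.52, 5.5]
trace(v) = 0.02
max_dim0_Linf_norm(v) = 5.52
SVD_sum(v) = [[3.40, 1.94], [-5.86, -3.35]] + [[2.12, -3.7], [1.23, -2.15]]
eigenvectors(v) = [[0.93, 0.15], [-0.37, 0.99]]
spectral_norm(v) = 7.80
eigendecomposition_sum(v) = [[5.87,-0.88], [-2.32,0.35]] + [[-0.35, -0.88], [-2.31, -5.85]]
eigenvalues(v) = [6.22, -6.2]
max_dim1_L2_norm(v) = 7.19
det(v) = -38.51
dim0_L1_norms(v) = [10.15, 7.26]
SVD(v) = [[-0.50, 0.86],  [0.86, 0.50]] @ diag([7.8043460300303735, 4.934276344465229]) @ [[-0.87, -0.50], [0.50, -0.87]]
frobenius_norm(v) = 9.23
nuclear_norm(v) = 12.74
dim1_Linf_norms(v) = [5.52, 5.5]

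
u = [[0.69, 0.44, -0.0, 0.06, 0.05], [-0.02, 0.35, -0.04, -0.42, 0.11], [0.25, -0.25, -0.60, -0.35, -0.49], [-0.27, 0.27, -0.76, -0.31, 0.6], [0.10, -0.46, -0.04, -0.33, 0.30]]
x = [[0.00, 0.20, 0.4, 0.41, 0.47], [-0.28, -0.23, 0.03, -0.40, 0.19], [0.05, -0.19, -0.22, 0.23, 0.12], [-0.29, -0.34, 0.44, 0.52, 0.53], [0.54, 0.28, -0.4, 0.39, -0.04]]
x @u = [[0.03,-0.14,-0.58,-0.51,0.21],  [-0.05,-0.41,0.29,0.13,-0.24],  [-0.07,0.02,-0.04,0.05,0.26],  [-0.17,-0.46,-0.67,-0.36,0.20],  [0.16,0.56,-0.07,-0.05,0.48]]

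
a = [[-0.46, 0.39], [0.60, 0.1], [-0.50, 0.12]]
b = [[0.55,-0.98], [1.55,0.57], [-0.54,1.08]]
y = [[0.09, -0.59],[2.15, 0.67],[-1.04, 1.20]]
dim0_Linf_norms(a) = [0.6, 0.39]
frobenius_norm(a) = 1.00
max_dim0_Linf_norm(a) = 0.6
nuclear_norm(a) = 1.29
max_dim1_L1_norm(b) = 2.12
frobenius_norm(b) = 2.33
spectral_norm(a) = 0.93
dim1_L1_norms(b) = [1.53, 2.12, 1.62]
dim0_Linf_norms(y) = [2.15, 1.2]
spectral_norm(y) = 2.39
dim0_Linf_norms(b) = [1.55, 1.08]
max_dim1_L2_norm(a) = 0.61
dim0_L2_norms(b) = [1.73, 1.57]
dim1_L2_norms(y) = [0.6, 2.25, 1.59]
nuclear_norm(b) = 3.29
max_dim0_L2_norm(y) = 2.39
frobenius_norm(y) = 2.82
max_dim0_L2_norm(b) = 1.73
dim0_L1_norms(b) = [2.64, 2.63]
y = a + b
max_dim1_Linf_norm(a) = 0.6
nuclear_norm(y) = 3.88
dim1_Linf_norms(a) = [0.46, 0.6, 0.5]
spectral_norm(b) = 1.76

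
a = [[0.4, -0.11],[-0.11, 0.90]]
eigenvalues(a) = [0.38, 0.92]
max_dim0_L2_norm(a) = 0.91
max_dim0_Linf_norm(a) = 0.9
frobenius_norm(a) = 1.00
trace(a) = 1.30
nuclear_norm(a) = 1.30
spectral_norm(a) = 0.92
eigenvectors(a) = [[-0.98, 0.21], [-0.21, -0.98]]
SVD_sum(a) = [[0.04, -0.19],[-0.19, 0.88]] + [[0.36, 0.08], [0.08, 0.02]]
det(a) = 0.35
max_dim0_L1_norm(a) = 1.01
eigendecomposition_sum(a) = [[0.36, 0.08], [0.08, 0.02]] + [[0.04, -0.19], [-0.19, 0.88]]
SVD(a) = [[-0.21, 0.98], [0.98, 0.21]] @ diag([0.9231300056749532, 0.37686999432504675]) @ [[-0.21, 0.98], [0.98, 0.21]]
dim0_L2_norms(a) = [0.41, 0.91]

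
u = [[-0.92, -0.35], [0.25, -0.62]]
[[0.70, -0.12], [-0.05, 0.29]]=u @ [[-0.68, 0.27],[-0.2, -0.36]]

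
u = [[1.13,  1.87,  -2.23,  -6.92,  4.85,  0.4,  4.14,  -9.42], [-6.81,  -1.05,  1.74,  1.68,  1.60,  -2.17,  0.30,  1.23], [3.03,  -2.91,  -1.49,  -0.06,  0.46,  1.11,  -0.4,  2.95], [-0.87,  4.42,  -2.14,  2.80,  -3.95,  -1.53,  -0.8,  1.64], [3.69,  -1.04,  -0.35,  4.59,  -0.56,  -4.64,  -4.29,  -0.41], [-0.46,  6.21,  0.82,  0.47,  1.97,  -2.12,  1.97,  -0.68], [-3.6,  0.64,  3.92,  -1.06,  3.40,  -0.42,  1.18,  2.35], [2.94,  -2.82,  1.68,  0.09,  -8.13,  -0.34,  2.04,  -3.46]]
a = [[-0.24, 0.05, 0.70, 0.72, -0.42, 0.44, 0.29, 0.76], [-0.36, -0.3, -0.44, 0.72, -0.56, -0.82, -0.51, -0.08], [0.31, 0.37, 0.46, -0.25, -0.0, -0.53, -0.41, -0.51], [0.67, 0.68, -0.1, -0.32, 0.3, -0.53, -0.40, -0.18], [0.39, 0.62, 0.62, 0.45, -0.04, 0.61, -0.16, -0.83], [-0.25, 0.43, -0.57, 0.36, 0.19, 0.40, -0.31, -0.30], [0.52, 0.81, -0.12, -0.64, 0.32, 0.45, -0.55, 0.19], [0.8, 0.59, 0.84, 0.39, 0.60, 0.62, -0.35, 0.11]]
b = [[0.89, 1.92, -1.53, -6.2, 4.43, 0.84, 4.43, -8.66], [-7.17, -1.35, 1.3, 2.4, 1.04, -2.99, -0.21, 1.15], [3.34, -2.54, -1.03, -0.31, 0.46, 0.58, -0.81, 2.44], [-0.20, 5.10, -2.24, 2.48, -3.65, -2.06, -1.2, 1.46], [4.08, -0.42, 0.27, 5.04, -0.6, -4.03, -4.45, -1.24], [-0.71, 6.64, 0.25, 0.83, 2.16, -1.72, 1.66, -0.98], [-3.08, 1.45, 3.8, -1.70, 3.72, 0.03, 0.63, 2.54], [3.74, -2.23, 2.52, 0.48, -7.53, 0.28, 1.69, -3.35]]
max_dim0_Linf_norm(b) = 8.66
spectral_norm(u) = 15.16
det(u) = 666133.42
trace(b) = -4.05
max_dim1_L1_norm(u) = 30.96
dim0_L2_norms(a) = [1.36, 1.51, 1.53, 1.45, 1.04, 1.6, 1.1, 1.31]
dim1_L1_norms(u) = [30.96, 16.58, 12.41, 18.15, 19.57, 14.7, 16.57, 21.5]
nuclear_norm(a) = 9.30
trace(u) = -3.57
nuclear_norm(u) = 59.05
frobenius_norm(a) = 3.89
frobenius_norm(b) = 24.48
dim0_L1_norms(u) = [22.53, 20.96, 14.37, 17.67, 24.92, 12.73, 15.12, 22.14]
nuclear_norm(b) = 59.06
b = u + a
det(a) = 0.45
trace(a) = -0.48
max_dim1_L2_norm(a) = 1.65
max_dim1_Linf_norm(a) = 0.84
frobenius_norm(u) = 24.75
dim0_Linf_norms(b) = [7.17, 6.64, 3.8, 6.2, 7.53, 4.03, 4.45, 8.66]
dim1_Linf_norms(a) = [0.76, 0.82, 0.53, 0.68, 0.83, 0.57, 0.81, 0.84]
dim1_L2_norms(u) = [13.68, 7.89, 5.49, 7.35, 8.74, 7.24, 6.96, 10.09]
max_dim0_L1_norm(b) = 23.59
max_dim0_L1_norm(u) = 24.92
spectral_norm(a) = 2.49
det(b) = 892858.35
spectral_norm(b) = 14.46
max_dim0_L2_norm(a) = 1.6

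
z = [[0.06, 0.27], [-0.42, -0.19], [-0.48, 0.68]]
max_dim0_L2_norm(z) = 0.76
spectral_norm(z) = 0.86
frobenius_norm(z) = 0.99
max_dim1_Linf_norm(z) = 0.68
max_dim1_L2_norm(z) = 0.83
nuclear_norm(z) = 1.35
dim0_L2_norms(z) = [0.64, 0.76]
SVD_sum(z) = [[-0.11, 0.15], [-0.05, 0.07], [-0.48, 0.68]] + [[0.17,  0.12],[-0.37,  -0.26],[0.00,  0.0]]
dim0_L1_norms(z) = [0.96, 1.14]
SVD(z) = [[0.22, 0.41], [0.1, -0.91], [0.97, 0.0]] @ diag([0.8572970373619633, 0.4968317519345967]) @ [[-0.58, 0.82], [0.82, 0.58]]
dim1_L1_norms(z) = [0.33, 0.61, 1.16]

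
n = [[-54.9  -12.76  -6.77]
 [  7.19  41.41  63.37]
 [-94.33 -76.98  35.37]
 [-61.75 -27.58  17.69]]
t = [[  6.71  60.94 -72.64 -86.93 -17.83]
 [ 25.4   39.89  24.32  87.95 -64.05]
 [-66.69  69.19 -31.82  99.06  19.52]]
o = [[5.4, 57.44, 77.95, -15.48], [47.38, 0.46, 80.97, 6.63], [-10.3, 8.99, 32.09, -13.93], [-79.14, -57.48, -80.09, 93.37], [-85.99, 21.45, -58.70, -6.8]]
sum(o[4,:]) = -130.04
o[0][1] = 57.44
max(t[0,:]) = 60.94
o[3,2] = -80.09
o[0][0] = 5.4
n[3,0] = -61.75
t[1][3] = 87.95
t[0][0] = 6.71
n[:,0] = [-54.9, 7.19, -94.33, -61.75]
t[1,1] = 39.89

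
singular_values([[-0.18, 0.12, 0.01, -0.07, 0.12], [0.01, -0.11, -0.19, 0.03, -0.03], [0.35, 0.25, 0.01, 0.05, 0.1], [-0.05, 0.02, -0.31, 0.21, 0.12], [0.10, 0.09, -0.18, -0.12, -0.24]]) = [0.46, 0.43, 0.37, 0.24, 0.06]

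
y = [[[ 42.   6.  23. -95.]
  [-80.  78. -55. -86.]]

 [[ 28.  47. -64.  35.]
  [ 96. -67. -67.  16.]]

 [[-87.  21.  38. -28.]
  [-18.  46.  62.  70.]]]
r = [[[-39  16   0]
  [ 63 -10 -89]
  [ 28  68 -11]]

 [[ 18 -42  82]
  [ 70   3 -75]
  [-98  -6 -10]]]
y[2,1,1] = 46.0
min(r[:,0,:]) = -42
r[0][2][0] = 28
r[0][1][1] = -10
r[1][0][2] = 82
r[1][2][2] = -10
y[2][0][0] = -87.0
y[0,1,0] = -80.0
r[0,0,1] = 16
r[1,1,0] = 70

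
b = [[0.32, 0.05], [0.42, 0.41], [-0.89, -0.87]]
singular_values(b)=[1.4, 0.18]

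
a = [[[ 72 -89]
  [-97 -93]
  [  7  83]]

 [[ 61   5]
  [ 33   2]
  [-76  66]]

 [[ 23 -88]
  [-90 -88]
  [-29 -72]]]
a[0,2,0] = 7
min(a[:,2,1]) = -72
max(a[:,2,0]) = 7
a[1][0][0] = 61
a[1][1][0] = 33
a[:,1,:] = [[-97, -93], [33, 2], [-90, -88]]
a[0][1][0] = -97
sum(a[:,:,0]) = -96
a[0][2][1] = 83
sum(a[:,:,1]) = -274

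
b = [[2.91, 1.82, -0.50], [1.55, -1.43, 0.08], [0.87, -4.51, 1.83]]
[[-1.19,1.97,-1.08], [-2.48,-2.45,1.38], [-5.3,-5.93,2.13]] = b @[[-0.96, -0.18, 0.03], [0.65, 1.56, -1.01], [-0.84, 0.69, -1.34]]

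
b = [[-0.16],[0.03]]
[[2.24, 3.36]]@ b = [[-0.26]]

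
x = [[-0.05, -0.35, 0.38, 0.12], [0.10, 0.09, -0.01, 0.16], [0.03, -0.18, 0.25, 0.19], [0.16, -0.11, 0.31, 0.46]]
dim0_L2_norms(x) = [0.2, 0.42, 0.55, 0.54]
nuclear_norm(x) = 1.21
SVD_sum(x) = [[0.06, -0.20, 0.32, 0.28], [0.01, -0.03, 0.04, 0.04], [0.04, -0.16, 0.24, 0.21], [0.07, -0.24, 0.37, 0.32]] + [[-0.11, -0.15, 0.06, -0.16], [0.09, 0.12, -0.05, 0.13], [-0.02, -0.02, 0.01, -0.02], [0.10, 0.13, -0.06, 0.14]] + [[0.0, -0.0, 0.00, -0.0],[0.00, -0.0, 0.0, -0.0],[0.0, -0.0, 0.00, -0.00],[-0.0, 0.00, -0.0, 0.0]] + [[-0.0,0.00,0.0,-0.00], [-0.00,0.0,0.0,-0.00], [0.00,-0.0,-0.00,0.0], [-0.00,0.0,0.0,-0.0]]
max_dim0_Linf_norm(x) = 0.46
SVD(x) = [[0.58, -0.64, 0.23, 0.44], [0.08, 0.52, 0.82, 0.23], [0.45, -0.09, 0.25, -0.85], [0.68, 0.56, -0.46, 0.16]] @ diag([0.8091233163140732, 0.3875250823388351, 0.006231899688717015, 0.002221031621893925]) @ [[0.12, -0.43, 0.67, 0.59],[0.44, 0.59, -0.26, 0.63],[0.89, -0.19, 0.07, -0.41],[-0.05, 0.66, 0.69, -0.29]]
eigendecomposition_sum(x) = [[0.02,-0.09,0.13,0.11], [0.03,-0.14,0.2,0.17], [0.03,-0.15,0.22,0.19], [0.09,-0.37,0.56,0.47]] + [[-0.08, -0.29, 0.27, 0.02], [0.07, 0.23, -0.21, -0.01], [-0.01, -0.04, 0.04, 0.00], [0.08, 0.28, -0.26, -0.02]] + [[0.02, 0.02, -0.02, -0.01], [-0.0, -0.00, 0.0, 0.00], [0.01, 0.01, -0.01, -0.00], [-0.01, -0.01, 0.01, 0.0]] + [[-0.00, -0.00, 0.00, -0.00], [0.00, 0.00, -0.0, 0.0], [0.0, 0.0, -0.00, 0.00], [-0.0, -0.0, 0.0, -0.0]]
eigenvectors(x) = [[-0.20, -0.62, -0.83, 0.39], [-0.32, 0.49, 0.02, -0.68], [-0.34, -0.09, -0.28, -0.61], [-0.86, 0.6, 0.49, 0.11]]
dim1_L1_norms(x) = [0.9, 0.36, 0.65, 1.04]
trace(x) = 0.75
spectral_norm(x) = 0.81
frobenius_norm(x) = 0.90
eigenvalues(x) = [0.58, 0.16, 0.01, -0.0]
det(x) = -0.00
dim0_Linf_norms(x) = [0.16, 0.35, 0.38, 0.46]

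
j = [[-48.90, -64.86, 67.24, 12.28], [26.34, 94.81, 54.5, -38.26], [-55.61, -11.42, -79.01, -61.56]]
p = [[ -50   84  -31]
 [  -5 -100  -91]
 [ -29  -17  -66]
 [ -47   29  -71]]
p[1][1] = -100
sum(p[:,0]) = -131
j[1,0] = 26.34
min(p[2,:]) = -66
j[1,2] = 54.5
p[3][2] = -71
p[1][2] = -91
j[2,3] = -61.56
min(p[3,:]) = -71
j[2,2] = -79.01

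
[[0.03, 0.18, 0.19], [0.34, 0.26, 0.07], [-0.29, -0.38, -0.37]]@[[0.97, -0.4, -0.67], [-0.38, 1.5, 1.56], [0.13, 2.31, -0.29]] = [[-0.01, 0.70, 0.21],[0.24, 0.42, 0.16],[-0.18, -1.31, -0.29]]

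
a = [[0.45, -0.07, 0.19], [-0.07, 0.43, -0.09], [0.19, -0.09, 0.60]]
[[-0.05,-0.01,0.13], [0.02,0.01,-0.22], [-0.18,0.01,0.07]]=a@[[0.03, -0.02, 0.22], [-0.02, 0.03, -0.47], [-0.32, 0.03, -0.02]]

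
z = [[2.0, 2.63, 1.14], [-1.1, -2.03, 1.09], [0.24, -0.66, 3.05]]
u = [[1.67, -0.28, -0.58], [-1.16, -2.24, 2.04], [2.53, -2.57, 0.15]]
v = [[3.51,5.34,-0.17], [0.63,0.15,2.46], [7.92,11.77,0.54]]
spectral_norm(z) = 4.04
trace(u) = -0.42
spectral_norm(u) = 3.98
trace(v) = 4.20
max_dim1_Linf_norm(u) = 2.57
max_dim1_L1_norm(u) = 5.44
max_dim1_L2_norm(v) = 14.2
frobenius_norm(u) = 5.17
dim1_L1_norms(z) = [5.77, 4.22, 3.95]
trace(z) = 3.02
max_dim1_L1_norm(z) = 5.77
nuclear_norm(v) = 18.09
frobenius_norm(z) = 5.34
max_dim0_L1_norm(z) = 5.32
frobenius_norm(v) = 15.78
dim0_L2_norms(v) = [8.69, 12.93, 2.52]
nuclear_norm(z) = 7.54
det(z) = -0.05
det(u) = 1.68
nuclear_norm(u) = 7.41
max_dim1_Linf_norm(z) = 3.05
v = u @ z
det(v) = -0.18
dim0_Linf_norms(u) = [2.53, 2.57, 2.04]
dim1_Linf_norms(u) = [1.67, 2.24, 2.57]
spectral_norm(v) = 15.57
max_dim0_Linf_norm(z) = 3.05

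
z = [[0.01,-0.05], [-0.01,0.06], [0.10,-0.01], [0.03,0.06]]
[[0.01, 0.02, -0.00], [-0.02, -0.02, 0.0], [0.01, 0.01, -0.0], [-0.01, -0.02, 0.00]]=z@[[0.08,0.11,-0.01],[-0.24,-0.35,0.04]]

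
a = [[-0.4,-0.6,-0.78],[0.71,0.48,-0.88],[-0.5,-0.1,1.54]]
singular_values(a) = [2.04, 1.06, 0.0]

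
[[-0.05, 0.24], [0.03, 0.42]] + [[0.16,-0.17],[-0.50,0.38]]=[[0.11,0.07], [-0.47,0.8]]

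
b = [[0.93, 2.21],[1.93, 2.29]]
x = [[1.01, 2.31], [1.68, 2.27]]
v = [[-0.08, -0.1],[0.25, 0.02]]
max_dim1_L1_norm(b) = 4.22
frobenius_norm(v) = 0.28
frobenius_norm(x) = 3.79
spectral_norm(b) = 3.79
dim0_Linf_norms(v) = [0.25, 0.1]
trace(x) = 3.28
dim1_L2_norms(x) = [2.52, 2.82]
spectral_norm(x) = 3.76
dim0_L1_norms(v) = [0.33, 0.12]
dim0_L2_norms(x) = [1.96, 3.24]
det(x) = -1.59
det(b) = -2.14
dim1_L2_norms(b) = [2.4, 2.99]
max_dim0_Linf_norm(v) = 0.25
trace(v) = -0.06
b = x + v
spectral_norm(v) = 0.27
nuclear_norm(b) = 4.36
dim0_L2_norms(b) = [2.14, 3.18]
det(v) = 0.02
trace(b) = 3.22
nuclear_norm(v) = 0.36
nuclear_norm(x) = 4.18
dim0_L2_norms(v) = [0.26, 0.1]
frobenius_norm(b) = 3.84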